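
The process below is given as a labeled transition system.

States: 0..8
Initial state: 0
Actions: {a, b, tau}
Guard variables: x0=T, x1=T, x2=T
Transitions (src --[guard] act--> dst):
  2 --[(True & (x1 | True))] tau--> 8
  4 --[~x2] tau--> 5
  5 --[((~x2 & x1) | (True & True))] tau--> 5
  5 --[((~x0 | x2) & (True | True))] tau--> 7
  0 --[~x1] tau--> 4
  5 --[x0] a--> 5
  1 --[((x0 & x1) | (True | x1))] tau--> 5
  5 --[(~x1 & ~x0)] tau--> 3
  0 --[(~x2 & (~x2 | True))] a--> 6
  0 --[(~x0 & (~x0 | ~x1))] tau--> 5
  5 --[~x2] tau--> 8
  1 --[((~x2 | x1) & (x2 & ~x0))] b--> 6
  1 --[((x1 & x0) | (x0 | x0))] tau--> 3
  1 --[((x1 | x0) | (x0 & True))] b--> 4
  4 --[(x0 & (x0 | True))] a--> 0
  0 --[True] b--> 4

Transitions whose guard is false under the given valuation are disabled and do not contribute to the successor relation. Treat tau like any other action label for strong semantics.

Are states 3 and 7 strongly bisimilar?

Answer: BISIMILAR

Trace:
Bisimulation quotient by refinement:
  P[0] = {{0,1,2,3,4,5,6,7,8}}
  P[1] = {{0},{1},{2},{3,6,7,8},{4},{5}}
stable after 2 split(s): 6 block(s)
[3]={3,6,7,8}  [7]={3,6,7,8}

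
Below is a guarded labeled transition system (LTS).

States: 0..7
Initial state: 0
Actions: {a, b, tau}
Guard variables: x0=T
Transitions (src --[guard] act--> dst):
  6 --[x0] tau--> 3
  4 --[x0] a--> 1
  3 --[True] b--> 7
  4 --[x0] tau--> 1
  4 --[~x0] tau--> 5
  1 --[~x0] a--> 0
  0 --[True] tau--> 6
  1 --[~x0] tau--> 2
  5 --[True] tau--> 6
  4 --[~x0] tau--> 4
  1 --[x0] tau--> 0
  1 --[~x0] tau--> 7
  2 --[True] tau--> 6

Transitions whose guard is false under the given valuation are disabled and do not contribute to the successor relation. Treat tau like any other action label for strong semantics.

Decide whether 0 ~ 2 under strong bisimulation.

Bisimulation quotient by refinement:
  π0 = {{0,1,2,3,4,5,6,7}}
  π1 = {{0,1,2,5,6},{3},{4},{7}}
  π2 = {{0,1,2,5},{3},{4},{6},{7}}
  π3 = {{0,2,5},{1},{3},{4},{6},{7}}
Fixed point at round 4; 6 class(es).
[0]={0,2,5}  [2]={0,2,5}

Answer: BISIMILAR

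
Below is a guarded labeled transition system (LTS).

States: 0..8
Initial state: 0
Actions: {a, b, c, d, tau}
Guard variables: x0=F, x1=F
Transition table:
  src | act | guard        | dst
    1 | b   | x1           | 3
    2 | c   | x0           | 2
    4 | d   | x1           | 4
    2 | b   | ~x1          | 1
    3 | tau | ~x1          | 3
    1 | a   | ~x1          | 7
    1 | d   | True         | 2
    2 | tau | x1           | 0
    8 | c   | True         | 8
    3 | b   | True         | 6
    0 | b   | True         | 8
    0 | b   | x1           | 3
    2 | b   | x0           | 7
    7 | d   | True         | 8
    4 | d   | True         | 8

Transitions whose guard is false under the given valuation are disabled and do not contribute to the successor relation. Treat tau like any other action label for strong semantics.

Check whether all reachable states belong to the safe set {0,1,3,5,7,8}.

Inv-set: {0,1,3,5,7,8}
R = {0,8}
  0: ✓
  8: ✓

Answer: INVARIANT HOLDS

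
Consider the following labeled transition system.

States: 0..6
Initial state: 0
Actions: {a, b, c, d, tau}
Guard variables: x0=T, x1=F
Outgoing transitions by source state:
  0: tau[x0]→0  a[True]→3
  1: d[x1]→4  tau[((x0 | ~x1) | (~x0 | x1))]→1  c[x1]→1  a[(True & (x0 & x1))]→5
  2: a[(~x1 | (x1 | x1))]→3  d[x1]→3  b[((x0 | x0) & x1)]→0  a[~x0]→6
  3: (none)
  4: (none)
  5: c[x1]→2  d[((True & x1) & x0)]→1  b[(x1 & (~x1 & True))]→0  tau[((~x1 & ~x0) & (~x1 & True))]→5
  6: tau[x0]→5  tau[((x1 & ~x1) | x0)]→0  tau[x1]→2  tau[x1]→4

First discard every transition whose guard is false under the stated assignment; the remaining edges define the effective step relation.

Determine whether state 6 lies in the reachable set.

Guard filter leaves 6 enabled edge(s).
depth 0: {0}
depth 1: {3}  now seen {0,3}
Reachable = {0,3}

Answer: UNREACHABLE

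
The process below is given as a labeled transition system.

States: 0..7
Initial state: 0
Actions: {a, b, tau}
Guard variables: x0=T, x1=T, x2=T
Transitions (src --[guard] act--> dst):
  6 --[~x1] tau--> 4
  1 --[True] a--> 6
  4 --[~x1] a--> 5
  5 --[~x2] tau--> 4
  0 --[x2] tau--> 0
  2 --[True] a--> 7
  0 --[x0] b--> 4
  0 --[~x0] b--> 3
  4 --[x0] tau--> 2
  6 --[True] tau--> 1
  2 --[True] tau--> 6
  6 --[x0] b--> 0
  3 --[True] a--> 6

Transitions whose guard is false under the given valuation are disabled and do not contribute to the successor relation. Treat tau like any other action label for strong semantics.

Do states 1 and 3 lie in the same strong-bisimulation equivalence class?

Answer: BISIMILAR

Trace:
Bisimulation quotient by refinement:
  π0 = {{0,1,2,3,4,5,6,7}}
  π1 = {{0,6},{1,3},{2},{4},{5,7}}
  π2 = {{0},{1,3},{2},{4},{5,7},{6}}
6 equivalence class(es) (converged in 3)
1∈{1,3}, 3∈{1,3}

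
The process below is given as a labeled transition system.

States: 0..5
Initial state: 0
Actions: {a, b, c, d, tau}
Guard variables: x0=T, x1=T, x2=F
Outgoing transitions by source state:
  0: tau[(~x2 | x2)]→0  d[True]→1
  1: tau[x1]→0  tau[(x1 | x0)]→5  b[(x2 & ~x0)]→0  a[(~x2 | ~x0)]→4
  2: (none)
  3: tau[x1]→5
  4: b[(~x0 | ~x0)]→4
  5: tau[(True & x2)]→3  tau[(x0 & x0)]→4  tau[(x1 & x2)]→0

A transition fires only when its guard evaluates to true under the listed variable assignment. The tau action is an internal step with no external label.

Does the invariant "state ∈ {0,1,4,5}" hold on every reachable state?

Inv-set: {0,1,4,5}
Reachable = {0,1,4,5}
  0: safe
  1: safe
  4: safe
  5: safe

Answer: INVARIANT HOLDS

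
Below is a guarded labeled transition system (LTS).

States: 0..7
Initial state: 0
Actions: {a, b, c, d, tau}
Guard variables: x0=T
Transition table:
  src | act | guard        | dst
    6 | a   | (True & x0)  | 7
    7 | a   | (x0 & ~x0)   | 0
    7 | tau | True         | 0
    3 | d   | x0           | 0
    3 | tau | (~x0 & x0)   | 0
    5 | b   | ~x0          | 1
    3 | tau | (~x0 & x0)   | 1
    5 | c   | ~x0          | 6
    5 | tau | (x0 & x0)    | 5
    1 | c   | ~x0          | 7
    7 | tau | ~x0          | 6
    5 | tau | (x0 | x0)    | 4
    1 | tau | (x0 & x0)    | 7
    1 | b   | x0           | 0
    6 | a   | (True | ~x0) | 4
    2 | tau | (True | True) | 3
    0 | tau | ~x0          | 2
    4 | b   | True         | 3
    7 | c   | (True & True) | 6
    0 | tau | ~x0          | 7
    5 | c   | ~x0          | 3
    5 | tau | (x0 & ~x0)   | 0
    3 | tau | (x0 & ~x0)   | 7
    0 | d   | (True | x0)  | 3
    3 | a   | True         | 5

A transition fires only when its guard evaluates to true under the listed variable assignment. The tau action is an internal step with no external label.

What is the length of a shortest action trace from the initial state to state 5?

Answer: 2

Analysis:
Layered search for 5:
  depth 0: {0}
  depth 1: {3}
  depth 2: {5}
depth(5)=2, e.g. d·a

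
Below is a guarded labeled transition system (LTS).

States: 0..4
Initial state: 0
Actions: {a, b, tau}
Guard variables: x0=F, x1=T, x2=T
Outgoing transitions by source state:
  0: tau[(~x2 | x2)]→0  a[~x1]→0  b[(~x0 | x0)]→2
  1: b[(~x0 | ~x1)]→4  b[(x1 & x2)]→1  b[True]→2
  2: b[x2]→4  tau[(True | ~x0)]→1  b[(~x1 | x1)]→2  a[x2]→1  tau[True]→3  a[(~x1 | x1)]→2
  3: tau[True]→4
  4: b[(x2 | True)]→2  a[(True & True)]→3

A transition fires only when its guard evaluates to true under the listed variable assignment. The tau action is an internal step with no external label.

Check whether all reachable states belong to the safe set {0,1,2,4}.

Safe = {0,1,2,4}
Reach set: {0,1,2,3,4}
  0: ok
  1: ok
  2: ok
  3: VIOLATES
  4: ok
witness against invariant: b·tau → 3

Answer: INVARIANT VIOLATED at state 3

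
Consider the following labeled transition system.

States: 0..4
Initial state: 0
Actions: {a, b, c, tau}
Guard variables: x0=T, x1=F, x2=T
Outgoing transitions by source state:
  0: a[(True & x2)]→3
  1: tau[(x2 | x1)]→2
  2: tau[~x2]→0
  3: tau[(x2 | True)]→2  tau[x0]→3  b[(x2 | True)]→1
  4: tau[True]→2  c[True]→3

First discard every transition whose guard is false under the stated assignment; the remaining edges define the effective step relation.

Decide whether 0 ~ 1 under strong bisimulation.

Answer: NOT BISIMILAR

Working:
Bisimulation quotient by refinement:
  P[0] = {{0,1,2,3,4}}
  P[1] = {{0},{1},{2},{3},{4}}
Fixed point at round 2; 5 class(es).
class of 0: {0}; class of 1: {1}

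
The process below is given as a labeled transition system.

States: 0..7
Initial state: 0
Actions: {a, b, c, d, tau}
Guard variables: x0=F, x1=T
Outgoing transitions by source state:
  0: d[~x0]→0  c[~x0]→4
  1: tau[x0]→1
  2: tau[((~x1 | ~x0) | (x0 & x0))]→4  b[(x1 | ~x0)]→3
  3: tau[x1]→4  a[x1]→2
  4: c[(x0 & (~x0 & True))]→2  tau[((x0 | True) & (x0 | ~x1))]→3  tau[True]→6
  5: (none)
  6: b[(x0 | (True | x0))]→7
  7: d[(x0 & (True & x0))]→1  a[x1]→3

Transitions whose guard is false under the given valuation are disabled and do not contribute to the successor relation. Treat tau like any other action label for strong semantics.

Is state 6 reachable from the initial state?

After dropping false guards: 9 live edges.
depth 0: {0}
depth 1: {4}  now seen {0,4}
depth 2: {6}  now seen {0,4,6}
depth 3: {7}  now seen {0,4,6,7}
depth 4: {3}  now seen {0,3,4,6,7}
depth 5: {2}  now seen {0,2,3,4,6,7}
Reach set: {0,2,3,4,6,7}
witness 6: c·tau

Answer: REACHABLE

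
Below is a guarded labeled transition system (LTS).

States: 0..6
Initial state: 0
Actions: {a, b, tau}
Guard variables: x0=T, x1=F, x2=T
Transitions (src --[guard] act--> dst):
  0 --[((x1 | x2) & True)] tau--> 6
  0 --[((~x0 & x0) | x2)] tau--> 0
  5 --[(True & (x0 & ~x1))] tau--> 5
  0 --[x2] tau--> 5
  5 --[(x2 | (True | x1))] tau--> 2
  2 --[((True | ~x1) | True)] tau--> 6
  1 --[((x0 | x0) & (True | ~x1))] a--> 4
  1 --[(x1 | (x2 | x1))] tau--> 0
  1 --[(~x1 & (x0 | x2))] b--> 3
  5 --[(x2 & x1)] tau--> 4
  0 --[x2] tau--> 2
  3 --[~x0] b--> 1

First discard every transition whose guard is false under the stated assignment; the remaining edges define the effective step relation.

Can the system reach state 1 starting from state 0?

Guard filter leaves 10 enabled edge(s).
Layer 0: {0}
Layer 1: {2,5,6}  now seen {0,2,5,6}
R = {0,2,5,6}

Answer: UNREACHABLE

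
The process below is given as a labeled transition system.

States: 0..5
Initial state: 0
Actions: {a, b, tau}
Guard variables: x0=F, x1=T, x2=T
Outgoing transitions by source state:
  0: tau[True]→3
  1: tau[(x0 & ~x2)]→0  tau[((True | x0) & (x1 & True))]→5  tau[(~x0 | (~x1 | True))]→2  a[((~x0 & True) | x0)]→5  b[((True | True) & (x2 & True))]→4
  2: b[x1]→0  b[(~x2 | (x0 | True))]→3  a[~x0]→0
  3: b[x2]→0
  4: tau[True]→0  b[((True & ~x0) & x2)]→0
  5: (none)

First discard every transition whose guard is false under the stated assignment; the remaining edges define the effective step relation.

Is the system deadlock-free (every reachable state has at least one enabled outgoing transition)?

Answer: DEADLOCK-FREE

Analysis:
Reach set: {0,3}
  0: tau→3  [1 out]
  3: b→0  [1 out]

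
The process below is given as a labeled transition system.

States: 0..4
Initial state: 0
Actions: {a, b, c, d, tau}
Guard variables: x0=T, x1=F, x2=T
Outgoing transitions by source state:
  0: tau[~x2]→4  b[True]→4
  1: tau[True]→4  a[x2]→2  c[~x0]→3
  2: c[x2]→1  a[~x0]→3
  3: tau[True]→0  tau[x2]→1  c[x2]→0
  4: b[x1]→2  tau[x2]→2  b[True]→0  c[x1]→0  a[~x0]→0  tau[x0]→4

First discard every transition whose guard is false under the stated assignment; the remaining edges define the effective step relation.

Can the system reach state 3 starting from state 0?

Answer: UNREACHABLE

Trace:
After dropping false guards: 10 live edges.
depth 0: {0}
depth 1: {4}  total {0,4}
depth 2: {2}  total {0,2,4}
depth 3: {1}  total {0,1,2,4}
R = {0,1,2,4}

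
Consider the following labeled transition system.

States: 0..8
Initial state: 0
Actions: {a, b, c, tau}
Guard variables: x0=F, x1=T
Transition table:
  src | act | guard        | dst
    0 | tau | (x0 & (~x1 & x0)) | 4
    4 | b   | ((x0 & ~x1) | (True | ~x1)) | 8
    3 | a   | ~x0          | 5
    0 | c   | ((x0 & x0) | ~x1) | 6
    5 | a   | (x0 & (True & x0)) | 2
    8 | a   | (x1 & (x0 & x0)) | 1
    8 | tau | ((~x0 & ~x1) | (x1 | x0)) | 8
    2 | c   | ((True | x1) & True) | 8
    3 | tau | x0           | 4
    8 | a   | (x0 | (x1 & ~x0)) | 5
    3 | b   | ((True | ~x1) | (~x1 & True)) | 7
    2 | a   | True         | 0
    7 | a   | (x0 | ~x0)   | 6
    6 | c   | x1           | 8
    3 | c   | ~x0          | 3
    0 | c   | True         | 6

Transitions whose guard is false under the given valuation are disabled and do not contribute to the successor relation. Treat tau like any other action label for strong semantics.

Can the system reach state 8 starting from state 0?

Answer: REACHABLE

Trace:
11 transition(s) survive guard evaluation.
depth 0: {0}
depth 1: {6}  cumulative {0,6}
depth 2: {8}  cumulative {0,6,8}
depth 3: {5}  cumulative {0,5,6,8}
R = {0,5,6,8}
witness 8: c·c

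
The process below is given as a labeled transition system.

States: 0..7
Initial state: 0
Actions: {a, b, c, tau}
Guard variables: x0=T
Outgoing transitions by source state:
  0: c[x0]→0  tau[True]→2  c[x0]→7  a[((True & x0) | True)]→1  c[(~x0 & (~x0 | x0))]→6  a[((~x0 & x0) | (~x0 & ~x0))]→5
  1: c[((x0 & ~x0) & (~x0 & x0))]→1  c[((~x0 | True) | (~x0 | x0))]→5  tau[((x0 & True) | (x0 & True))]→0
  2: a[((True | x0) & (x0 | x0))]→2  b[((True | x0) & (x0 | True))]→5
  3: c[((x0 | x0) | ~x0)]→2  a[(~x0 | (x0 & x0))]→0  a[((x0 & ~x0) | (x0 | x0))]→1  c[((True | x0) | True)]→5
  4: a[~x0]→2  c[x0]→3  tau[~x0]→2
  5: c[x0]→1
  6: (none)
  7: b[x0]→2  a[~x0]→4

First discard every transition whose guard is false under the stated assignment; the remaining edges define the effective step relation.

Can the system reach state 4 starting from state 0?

Guard filter leaves 15 enabled edge(s).
depth 0: {0}
depth 1: {1,2,7}  total {0,1,2,7}
depth 2: {5}  total {0,1,2,5,7}
Reachable = {0,1,2,5,7}

Answer: UNREACHABLE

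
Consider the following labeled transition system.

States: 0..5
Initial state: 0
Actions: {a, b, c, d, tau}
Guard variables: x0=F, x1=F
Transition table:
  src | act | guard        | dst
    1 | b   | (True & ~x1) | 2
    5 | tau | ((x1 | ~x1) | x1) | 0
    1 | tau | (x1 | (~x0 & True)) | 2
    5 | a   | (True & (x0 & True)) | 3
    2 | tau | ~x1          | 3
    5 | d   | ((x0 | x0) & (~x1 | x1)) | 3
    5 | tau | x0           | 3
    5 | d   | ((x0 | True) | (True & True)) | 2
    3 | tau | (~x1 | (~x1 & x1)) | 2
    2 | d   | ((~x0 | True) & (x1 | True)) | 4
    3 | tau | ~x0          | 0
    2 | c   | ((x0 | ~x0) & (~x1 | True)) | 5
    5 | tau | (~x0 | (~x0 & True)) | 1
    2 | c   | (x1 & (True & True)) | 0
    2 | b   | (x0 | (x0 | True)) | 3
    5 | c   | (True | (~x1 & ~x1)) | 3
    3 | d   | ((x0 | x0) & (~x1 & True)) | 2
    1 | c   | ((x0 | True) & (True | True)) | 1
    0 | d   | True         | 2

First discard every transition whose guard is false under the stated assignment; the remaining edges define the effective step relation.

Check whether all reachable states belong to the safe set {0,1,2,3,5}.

Answer: INVARIANT VIOLATED at state 4

Trace:
Inv-set: {0,1,2,3,5}
Reach set: {0,1,2,3,4,5}
  0: ✓
  1: ✓
  2: ✓
  3: ✓
  4: outside
  5: ✓
reach 4 via d·d — violates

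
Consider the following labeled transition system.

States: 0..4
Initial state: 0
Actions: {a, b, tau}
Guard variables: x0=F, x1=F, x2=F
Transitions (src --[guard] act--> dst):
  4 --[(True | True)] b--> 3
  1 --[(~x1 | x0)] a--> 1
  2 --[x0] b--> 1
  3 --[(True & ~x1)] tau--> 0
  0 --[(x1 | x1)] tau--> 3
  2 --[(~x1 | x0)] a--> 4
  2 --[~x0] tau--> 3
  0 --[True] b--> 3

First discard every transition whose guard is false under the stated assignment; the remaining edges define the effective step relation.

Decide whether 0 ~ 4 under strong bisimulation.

Answer: BISIMILAR

Working:
Compute ~ classes (split until stable):
  round 0: {{0,1,2,3,4}}
  round 1: {{0,4},{1},{2},{3}}
Fixed point at round 2; 4 class(es).
[0]={0,4}  [4]={0,4}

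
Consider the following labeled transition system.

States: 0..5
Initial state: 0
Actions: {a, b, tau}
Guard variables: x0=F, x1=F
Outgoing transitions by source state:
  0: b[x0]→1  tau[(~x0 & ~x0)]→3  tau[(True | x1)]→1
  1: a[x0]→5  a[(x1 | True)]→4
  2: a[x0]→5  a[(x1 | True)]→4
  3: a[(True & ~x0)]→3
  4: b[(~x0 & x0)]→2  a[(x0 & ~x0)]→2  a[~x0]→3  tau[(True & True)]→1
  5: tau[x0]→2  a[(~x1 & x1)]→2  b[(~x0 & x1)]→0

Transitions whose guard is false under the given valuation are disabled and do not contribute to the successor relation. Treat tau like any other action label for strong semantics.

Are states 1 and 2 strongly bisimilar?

Refine partition for ~:
  round 0: {{0,1,2,3,4,5}}
  round 1: {{0},{1,2,3},{4},{5}}
  round 2: {{0},{1,2},{3},{4},{5}}
stable after 3 split(s): 5 block(s)
1∈{1,2}, 2∈{1,2}

Answer: BISIMILAR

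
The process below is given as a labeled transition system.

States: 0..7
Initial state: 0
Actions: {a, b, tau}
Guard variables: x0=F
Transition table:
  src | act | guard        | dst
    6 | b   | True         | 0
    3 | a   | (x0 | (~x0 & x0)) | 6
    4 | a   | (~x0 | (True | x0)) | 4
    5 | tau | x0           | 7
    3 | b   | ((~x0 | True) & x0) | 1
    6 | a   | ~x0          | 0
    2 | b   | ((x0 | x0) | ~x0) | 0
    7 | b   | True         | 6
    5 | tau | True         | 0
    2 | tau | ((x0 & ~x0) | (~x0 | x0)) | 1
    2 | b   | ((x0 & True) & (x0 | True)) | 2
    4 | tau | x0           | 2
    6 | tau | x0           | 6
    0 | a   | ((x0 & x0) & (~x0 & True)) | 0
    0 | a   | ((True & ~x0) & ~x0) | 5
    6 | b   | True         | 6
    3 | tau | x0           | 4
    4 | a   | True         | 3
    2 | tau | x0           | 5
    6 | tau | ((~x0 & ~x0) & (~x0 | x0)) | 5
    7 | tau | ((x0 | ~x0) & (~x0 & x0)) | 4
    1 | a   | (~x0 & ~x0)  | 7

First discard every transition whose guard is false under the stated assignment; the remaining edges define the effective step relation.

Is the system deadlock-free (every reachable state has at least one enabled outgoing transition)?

Answer: DEADLOCK-FREE

Analysis:
R = {0,5}
  0: a→5  [deg 1]
  5: tau→0  [deg 1]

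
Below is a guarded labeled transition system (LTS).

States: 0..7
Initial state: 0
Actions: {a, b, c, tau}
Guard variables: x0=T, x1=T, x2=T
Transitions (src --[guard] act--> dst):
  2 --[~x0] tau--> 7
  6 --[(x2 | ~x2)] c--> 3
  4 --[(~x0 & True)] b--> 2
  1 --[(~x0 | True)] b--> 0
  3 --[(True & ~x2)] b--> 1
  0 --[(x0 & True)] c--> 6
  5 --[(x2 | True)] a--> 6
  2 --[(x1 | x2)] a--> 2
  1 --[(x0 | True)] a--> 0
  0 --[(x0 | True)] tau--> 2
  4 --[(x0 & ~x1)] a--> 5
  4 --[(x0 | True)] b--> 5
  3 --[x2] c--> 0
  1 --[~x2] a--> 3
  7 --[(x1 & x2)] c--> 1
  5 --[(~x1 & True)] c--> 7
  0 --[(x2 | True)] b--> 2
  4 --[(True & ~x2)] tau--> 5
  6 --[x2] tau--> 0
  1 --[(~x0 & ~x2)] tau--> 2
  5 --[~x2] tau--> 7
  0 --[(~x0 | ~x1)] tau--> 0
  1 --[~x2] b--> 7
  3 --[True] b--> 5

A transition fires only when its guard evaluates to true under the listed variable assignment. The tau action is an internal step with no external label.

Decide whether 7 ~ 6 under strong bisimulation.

Compute ~ classes (split until stable):
  P[0] = {{0,1,2,3,4,5,6,7}}
  P[1] = {{0},{1},{2,5},{3},{4},{6},{7}}
  P[2] = {{0},{1},{2},{3},{4},{5},{6},{7}}
8 equivalence class(es) (converged in 3)
class of 7: {7}; class of 6: {6}

Answer: NOT BISIMILAR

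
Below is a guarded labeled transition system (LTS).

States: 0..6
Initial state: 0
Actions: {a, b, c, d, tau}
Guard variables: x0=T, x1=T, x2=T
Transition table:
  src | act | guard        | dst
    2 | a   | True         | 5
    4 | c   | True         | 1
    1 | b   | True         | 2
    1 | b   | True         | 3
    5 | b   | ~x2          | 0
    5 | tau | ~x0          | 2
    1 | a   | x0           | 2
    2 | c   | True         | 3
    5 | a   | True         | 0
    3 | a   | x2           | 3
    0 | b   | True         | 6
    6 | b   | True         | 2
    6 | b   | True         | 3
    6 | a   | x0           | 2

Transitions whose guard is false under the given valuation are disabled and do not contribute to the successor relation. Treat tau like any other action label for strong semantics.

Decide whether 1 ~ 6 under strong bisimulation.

Compute ~ classes (split until stable):
  π0 = {{0,1,2,3,4,5,6}}
  π1 = {{0},{1,6},{2},{3,5},{4}}
  π2 = {{0},{1,6},{2},{3},{4},{5}}
6 equivalence class(es) (converged in 3)
[1]={1,6}  [6]={1,6}

Answer: BISIMILAR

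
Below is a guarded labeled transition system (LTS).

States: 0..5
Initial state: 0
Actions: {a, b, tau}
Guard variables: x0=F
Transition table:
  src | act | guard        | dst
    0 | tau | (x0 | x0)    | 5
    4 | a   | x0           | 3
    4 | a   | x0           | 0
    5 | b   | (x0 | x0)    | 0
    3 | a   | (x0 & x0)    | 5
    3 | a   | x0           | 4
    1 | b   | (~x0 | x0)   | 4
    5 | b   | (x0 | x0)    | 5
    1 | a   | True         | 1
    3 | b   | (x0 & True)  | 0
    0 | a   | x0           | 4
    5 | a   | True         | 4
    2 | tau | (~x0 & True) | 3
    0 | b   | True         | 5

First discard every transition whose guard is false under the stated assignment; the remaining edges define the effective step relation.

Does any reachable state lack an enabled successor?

Answer: DEADLOCK at state 4

Analysis:
Reach set: {0,4,5}
  0: b→5  [1 exit(s)]
  4: ∅  [STUCK]
  5: a→4  [1 exit(s)]
trace reaching 4: b·a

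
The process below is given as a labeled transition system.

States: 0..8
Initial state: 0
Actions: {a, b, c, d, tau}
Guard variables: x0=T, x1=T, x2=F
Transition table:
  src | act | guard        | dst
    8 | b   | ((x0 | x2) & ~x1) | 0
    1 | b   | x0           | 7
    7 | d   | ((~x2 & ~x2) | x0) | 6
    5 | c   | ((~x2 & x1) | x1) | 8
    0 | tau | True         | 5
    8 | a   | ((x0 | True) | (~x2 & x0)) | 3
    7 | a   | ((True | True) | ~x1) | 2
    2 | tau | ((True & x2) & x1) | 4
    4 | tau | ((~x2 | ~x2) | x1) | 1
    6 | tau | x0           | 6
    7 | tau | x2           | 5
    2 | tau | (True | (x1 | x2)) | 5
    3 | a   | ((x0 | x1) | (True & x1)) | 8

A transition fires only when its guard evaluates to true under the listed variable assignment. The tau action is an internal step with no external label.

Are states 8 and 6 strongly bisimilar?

Compute ~ classes (split until stable):
  P[0] = {{0,1,2,3,4,5,6,7,8}}
  P[1] = {{0,2,4,6},{1},{3,8},{5},{7}}
  P[2] = {{0,2},{1},{3,8},{4},{5},{6},{7}}
Fixed point at round 3; 7 class(es).
[8]={3,8}  [6]={6}

Answer: NOT BISIMILAR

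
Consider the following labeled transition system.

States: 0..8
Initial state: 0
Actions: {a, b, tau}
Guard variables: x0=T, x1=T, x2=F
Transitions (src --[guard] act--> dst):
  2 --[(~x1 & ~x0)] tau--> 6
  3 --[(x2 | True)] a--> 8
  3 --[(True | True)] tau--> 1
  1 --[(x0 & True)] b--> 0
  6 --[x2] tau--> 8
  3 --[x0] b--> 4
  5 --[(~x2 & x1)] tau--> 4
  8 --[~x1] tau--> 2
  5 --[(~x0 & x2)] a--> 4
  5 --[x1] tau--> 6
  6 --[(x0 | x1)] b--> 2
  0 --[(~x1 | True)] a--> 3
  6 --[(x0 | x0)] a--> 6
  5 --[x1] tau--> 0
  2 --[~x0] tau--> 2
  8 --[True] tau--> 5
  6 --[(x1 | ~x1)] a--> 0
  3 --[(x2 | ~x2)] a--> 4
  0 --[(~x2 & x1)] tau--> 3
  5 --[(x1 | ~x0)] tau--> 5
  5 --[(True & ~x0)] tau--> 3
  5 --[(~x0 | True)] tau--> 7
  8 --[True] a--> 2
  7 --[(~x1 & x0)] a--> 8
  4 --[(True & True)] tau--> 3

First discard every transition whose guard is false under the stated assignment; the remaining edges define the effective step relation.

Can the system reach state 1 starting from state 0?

Answer: REACHABLE

Analysis:
After dropping false guards: 18 live edges.
depth 0: {0}
depth 1: {3}  now seen {0,3}
depth 2: {1,4,8}  now seen {0,1,3,4,8}
depth 3: {2,5}  now seen {0,1,2,3,4,5,8}
depth 4: {6,7}  now seen {0,1,2,3,4,5,6,7,8}
R = {0,1,2,3,4,5,6,7,8}
Path to 1: a·tau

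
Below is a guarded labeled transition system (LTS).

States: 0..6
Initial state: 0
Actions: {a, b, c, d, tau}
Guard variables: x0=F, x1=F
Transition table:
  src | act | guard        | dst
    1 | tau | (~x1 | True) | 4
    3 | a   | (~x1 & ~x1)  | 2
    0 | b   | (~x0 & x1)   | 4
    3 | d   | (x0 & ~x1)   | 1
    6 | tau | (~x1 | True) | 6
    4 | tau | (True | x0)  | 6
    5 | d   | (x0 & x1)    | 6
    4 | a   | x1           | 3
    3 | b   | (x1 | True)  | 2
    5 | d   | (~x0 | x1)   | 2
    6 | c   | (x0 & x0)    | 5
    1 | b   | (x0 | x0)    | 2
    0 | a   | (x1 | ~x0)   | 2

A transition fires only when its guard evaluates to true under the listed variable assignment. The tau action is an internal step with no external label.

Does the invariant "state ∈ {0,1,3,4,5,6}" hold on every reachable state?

Answer: INVARIANT VIOLATED at state 2

Analysis:
Safe = {0,1,3,4,5,6}
Reachable = {0,2}
  0: ok
  2: outside
reach 2 via a — violates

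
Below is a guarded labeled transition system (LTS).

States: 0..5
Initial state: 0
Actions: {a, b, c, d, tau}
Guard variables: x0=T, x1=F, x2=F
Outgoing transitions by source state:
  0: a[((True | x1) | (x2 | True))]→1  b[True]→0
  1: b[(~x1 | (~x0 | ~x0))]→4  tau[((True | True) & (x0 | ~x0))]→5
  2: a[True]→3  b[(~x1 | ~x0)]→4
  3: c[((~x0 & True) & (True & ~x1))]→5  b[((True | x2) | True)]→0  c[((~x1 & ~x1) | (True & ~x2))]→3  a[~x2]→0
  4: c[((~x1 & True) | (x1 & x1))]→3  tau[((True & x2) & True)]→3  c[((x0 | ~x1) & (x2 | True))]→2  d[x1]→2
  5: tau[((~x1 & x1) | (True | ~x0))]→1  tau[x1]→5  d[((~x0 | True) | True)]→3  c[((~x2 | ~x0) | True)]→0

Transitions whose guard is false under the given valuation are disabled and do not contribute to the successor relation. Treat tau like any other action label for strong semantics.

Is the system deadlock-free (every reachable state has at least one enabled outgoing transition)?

Reachable = {0,1,2,3,4,5}
  0: a→1  b→0  [2 out]
  1: b→4  tau→5  [2 out]
  2: a→3  b→4  [2 out]
  3: a→0  b→0  c→3  [3 out]
  4: c→2  c→3  [2 out]
  5: c→0  d→3  tau→1  [3 out]

Answer: DEADLOCK-FREE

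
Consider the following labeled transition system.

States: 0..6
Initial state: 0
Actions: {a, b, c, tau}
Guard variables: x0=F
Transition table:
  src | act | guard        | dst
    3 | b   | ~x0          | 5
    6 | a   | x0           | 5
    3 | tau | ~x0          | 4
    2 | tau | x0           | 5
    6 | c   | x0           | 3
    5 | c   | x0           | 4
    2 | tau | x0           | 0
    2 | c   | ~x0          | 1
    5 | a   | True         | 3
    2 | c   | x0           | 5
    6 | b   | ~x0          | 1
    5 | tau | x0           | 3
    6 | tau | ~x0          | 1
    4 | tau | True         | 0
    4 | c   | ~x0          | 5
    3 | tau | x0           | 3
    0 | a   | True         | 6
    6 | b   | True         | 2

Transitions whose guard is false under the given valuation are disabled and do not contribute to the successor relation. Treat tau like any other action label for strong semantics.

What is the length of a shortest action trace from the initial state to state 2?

Layered search for 2:
  Layer 0: {0}
  Layer 1: {6}
  Layer 2: {1,2}
depth(2)=2, e.g. a·b

Answer: 2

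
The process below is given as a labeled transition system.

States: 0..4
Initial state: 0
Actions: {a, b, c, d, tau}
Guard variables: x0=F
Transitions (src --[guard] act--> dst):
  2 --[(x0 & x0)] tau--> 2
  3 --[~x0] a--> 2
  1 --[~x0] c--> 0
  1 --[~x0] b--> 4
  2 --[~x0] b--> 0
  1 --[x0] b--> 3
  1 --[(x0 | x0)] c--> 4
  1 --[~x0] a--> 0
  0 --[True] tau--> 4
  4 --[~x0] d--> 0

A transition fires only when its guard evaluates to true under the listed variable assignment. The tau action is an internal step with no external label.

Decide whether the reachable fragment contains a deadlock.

Reach set: {0,4}
  0: tau→4  [deg 1]
  4: d→0  [deg 1]

Answer: DEADLOCK-FREE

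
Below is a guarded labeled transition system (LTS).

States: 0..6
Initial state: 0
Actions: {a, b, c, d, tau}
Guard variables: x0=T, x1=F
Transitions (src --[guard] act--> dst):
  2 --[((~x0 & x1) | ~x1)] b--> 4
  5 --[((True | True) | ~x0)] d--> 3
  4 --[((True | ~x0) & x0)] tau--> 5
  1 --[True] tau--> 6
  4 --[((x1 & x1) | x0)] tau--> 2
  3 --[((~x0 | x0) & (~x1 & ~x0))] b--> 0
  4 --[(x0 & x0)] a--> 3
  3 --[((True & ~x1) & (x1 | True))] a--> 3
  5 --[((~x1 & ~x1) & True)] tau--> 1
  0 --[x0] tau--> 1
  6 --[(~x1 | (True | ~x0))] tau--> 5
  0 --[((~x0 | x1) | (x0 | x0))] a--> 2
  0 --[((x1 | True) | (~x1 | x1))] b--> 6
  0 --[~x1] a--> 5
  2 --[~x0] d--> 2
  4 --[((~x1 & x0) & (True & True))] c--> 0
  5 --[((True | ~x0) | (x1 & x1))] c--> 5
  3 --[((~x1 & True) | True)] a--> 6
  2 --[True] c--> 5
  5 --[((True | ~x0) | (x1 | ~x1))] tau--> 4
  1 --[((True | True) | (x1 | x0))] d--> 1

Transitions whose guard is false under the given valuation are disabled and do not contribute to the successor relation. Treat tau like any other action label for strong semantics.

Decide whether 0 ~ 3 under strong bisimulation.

Compute ~ classes (split until stable):
  round 0: {{0,1,2,3,4,5,6}}
  round 1: {{0},{1},{2},{3},{4},{5},{6}}
stable after 2 split(s): 7 block(s)
[0]={0}  [3]={3}

Answer: NOT BISIMILAR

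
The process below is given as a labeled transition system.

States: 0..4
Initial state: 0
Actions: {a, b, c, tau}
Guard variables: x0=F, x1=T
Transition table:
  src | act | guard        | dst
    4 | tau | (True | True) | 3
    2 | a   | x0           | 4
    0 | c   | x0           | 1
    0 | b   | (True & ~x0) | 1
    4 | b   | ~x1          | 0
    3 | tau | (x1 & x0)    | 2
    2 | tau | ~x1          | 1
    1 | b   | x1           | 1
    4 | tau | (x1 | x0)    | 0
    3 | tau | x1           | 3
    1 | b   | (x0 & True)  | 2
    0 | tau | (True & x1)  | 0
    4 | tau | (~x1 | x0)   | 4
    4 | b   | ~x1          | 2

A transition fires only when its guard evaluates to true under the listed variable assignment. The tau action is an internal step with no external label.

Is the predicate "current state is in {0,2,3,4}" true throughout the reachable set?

Answer: INVARIANT VIOLATED at state 1

Analysis:
Safe = {0,2,3,4}
Reachable = {0,1}
  0: ✓
  1: VIOLATES
reach 1 via b — violates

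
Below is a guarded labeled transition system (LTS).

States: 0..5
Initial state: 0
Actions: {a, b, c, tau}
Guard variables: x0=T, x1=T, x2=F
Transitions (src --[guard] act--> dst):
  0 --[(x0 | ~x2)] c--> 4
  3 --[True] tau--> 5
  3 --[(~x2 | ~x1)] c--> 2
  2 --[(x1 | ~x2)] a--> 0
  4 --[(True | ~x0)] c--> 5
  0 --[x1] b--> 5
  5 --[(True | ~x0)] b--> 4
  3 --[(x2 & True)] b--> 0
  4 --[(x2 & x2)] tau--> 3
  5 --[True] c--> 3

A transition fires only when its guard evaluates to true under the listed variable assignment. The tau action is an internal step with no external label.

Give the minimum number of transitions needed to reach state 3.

Answer: 2

Working:
Breadth-first toward 3:
  depth 0: {0}
  depth 1: {4,5}
  depth 2: {3}
depth(3)=2, e.g. b·c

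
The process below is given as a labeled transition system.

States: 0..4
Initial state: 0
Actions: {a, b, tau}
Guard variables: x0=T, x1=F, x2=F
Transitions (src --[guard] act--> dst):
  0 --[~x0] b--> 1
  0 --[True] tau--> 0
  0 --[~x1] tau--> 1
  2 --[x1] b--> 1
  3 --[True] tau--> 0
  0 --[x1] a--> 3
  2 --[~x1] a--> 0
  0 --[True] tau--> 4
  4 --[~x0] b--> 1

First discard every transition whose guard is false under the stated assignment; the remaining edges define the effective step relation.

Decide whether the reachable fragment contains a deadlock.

Answer: DEADLOCK at state 1

Analysis:
R = {0,1,4}
  0: tau→0  tau→1  tau→4  [deg 3]
  1: ∅  [STUCK]
  4: ∅  [STUCK]
Path to 1: tau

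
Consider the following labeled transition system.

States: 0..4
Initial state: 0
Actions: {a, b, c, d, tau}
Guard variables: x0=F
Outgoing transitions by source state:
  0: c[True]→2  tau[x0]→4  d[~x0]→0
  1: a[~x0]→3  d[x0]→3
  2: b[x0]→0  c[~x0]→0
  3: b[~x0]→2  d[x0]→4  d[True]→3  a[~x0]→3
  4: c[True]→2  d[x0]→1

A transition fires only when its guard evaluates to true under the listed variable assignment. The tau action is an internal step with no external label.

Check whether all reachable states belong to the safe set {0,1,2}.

Safe = {0,1,2}
Reachable = {0,2}
  0: ✓
  2: ✓

Answer: INVARIANT HOLDS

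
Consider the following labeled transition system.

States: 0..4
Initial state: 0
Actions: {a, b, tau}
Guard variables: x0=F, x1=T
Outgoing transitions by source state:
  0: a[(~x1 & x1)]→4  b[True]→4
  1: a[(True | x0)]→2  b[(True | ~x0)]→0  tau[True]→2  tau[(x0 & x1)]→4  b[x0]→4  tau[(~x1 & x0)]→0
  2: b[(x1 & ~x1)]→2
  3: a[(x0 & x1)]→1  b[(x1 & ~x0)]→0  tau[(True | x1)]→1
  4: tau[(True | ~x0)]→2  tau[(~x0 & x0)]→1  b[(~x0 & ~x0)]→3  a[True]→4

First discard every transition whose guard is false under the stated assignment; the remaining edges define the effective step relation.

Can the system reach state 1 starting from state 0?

Answer: REACHABLE

Working:
9 transition(s) survive guard evaluation.
L0 = {0}
L1 = {4}  total {0,4}
L2 = {2,3}  total {0,2,3,4}
L3 = {1}  total {0,1,2,3,4}
R = {0,1,2,3,4}
witness 1: b·b·tau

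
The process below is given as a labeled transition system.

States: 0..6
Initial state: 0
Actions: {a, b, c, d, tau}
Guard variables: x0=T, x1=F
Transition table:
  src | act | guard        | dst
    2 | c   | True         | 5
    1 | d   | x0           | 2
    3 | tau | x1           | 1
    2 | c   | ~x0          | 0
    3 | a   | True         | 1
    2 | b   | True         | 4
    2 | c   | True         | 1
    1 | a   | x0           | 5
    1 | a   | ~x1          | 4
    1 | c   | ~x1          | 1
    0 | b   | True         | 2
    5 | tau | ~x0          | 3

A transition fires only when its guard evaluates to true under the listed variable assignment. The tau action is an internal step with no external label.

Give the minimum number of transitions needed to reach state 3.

Answer: UNREACHABLE

Working:
Breadth-first toward 3:
  depth 0: {0}
  depth 1: {2}
  depth 2: {1,4,5}
3 never appears.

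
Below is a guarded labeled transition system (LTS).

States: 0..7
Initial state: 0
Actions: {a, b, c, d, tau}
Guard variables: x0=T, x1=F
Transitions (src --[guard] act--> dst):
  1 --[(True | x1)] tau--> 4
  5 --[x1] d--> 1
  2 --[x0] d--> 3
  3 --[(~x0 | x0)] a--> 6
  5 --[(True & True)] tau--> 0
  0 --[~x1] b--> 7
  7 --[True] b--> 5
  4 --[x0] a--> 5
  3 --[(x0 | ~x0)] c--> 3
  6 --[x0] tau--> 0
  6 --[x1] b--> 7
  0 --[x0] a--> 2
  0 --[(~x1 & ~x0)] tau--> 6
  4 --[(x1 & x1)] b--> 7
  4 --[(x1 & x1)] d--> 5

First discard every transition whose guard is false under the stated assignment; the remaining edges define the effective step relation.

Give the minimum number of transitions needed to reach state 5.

Layered search for 5:
  L0 = {0}
  L1 = {2,7}
  L2 = {3,5}
depth(5)=2, e.g. b·b

Answer: 2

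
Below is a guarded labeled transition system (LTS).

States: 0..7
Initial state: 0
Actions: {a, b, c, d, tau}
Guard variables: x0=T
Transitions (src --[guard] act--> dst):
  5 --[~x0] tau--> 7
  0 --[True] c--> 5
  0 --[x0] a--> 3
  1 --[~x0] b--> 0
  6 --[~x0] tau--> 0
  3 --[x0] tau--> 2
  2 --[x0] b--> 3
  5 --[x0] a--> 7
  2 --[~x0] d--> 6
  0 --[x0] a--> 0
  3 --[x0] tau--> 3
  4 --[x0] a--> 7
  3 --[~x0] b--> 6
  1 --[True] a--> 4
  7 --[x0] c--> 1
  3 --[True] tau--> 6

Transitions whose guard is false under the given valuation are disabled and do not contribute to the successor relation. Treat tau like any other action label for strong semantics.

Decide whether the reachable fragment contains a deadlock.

Reach set: {0,1,2,3,4,5,6,7}
  0: a→0  a→3  c→5  [deg 3]
  1: a→4  [deg 1]
  2: b→3  [deg 1]
  3: tau→2  tau→3  tau→6  [deg 3]
  4: a→7  [deg 1]
  5: a→7  [deg 1]
  6: ∅  [no exit]
  7: c→1  [deg 1]
witness 6: a·tau

Answer: DEADLOCK at state 6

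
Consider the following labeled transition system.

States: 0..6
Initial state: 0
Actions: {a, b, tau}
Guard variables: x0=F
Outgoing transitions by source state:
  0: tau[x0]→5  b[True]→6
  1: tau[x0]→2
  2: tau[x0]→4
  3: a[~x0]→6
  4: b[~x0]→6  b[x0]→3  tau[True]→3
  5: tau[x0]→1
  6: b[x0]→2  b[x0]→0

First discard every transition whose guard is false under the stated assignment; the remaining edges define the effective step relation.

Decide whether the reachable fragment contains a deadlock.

Answer: DEADLOCK at state 6

Trace:
Reachable = {0,6}
  0: b→6  [1 exit(s)]
  6: ∅  [no exit]
witness 6: b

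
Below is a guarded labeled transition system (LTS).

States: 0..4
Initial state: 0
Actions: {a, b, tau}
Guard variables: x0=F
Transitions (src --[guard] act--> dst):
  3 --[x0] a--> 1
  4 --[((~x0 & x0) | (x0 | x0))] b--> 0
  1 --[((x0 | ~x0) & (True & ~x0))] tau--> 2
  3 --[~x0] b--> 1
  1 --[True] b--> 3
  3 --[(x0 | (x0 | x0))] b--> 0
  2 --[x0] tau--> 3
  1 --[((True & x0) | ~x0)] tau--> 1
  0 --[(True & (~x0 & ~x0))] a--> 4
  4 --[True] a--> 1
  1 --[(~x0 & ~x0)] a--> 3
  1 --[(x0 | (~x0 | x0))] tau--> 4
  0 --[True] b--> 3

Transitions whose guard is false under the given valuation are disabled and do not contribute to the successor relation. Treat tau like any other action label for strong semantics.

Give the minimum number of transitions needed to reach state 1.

Layered search for 1:
  Layer 0: {0}
  Layer 1: {3,4}
  Layer 2: {1}
first hit 1 at d=2 via a·a

Answer: 2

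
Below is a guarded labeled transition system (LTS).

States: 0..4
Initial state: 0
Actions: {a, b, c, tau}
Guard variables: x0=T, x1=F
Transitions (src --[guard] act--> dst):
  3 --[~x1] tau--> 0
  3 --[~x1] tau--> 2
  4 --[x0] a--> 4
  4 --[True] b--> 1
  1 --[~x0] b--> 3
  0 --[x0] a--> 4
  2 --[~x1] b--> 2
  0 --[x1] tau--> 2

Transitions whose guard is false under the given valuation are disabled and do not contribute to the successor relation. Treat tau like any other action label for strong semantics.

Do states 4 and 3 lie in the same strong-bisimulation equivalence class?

Answer: NOT BISIMILAR

Working:
Refine partition for ~:
  π0 = {{0,1,2,3,4}}
  π1 = {{0},{1},{2},{3},{4}}
stable after 2 split(s): 5 block(s)
[4]={4}  [3]={3}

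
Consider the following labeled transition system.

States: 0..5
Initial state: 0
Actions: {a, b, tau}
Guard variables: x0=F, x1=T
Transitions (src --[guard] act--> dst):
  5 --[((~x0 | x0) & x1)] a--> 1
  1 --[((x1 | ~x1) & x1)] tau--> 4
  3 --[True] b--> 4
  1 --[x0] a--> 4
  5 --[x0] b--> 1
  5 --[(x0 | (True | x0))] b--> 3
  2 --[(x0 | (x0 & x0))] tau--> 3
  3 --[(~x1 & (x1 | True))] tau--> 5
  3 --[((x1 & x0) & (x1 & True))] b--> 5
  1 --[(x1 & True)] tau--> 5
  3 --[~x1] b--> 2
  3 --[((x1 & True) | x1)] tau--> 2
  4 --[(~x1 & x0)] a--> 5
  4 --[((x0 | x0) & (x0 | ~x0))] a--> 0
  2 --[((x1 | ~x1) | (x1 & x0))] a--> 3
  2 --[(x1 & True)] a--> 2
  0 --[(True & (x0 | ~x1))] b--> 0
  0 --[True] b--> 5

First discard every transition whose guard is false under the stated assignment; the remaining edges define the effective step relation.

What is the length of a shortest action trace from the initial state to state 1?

Breadth-first toward 1:
  L0 = {0}
  L1 = {5}
  L2 = {1,3}
first hit 1 at d=2 via b·a

Answer: 2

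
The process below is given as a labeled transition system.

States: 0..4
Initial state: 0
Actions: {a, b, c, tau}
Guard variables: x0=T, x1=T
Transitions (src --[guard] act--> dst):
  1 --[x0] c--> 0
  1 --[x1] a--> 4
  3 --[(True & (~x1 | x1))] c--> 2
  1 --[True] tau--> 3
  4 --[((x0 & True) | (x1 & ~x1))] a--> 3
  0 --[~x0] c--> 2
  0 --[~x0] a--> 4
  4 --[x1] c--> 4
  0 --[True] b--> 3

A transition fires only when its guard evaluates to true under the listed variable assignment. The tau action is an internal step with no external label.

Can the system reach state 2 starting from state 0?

Answer: REACHABLE

Trace:
Guard filter leaves 7 enabled edge(s).
Layer 0: {0}
Layer 1: {3}  cumulative {0,3}
Layer 2: {2}  cumulative {0,2,3}
Reachable = {0,2,3}
witness 2: b·c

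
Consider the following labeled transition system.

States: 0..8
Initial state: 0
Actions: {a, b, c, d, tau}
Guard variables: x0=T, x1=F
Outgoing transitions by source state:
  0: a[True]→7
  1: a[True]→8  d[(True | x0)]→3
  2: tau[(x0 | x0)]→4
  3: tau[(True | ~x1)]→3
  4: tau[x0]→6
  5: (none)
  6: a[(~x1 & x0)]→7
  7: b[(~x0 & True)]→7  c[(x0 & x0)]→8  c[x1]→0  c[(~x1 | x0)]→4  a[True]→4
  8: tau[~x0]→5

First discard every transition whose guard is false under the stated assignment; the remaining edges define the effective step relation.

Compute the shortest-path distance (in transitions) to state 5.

Answer: UNREACHABLE

Working:
Breadth-first toward 5:
  Layer 0: {0}
  Layer 1: {7}
  Layer 2: {4,8}
  Layer 3: {6}
5 never appears.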